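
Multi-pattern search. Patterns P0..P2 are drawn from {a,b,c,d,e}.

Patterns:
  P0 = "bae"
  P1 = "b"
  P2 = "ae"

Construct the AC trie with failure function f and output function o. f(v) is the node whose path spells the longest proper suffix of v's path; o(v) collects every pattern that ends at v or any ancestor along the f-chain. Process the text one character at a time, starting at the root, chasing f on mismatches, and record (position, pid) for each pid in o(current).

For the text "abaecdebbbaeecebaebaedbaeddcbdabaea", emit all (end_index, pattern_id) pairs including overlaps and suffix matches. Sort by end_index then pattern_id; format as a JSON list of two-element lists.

Build:
Trie nodes:
  n0 'ε': a→4 b→1
  n1 'b': a→2  [P1 ends]
  n2 'ba': e→3
  n3 'bae': ·  [P0 ends]
  n4 'a': e→5
  n5 'ae': ·  [P2 ends]

Failure links (BFS by depth):
  fail(1) 'b': from fail(0)=0 chase 'b': 0 ⇒ 0;  out={1}∪out(0)={1}
  fail(4) 'a': from fail(0)=0 chase 'a': 0 ⇒ 0;  out=∅∪out(0)=∅
  fail(2) 'ba': from fail(1)=0 chase 'a': 0 ⇒ 4;  out=∅∪out(4)=∅
  fail(5) 'ae': from fail(4)=0 chase 'e': 0 ⇒ 0;  out={2}∪out(0)={2}
  fail(3) 'bae': from fail(2)=4 chase 'e': 4 ⇒ 5;  out={0}∪out(5)={0,2}

Text stream:
[0] read 'a'  n0⇒n4
[1] read 'b'  n4⇒n1 (fail-walked)  emit P1@[1:1]
[2] read 'a'  n1⇒n2
[3] read 'e'  n2⇒n3  emit P0@[1:3],P2@[2:3]
[4] read 'c'  n3⇒n0 (fail-walked)
[5] read 'd'  n0⇒n0
[6] read 'e'  n0⇒n0
[7] read 'b'  n0⇒n1  emit P1@[7:7]
[8] read 'b'  n1⇒n1 (fail-walked)  emit P1@[8:8]
[9] read 'b'  n1⇒n1 (fail-walked)  emit P1@[9:9]
[10] read 'a'  n1⇒n2
[11] read 'e'  n2⇒n3  emit P0@[9:11],P2@[10:11]
[12] read 'e'  n3⇒n0 (fail-walked)
[13] read 'c'  n0⇒n0
[14] read 'e'  n0⇒n0
[15] read 'b'  n0⇒n1  emit P1@[15:15]
[16] read 'a'  n1⇒n2
[17] read 'e'  n2⇒n3  emit P0@[15:17],P2@[16:17]
[18] read 'b'  n3⇒n1 (fail-walked)  emit P1@[18:18]
[19] read 'a'  n1⇒n2
[20] read 'e'  n2⇒n3  emit P0@[18:20],P2@[19:20]
[21] read 'd'  n3⇒n0 (fail-walked)
[22] read 'b'  n0⇒n1  emit P1@[22:22]
[23] read 'a'  n1⇒n2
[24] read 'e'  n2⇒n3  emit P0@[22:24],P2@[23:24]
[25] read 'd'  n3⇒n0 (fail-walked)
[26] read 'd'  n0⇒n0
[27] read 'c'  n0⇒n0
[28] read 'b'  n0⇒n1  emit P1@[28:28]
[29] read 'd'  n1⇒n0 (fail-walked)
[30] read 'a'  n0⇒n4
[31] read 'b'  n4⇒n1 (fail-walked)  emit P1@[31:31]
[32] read 'a'  n1⇒n2
[33] read 'e'  n2⇒n3  emit P0@[31:33],P2@[32:33]
[34] read 'a'  n3⇒n4 (fail-walked)

Result: [[1,1],[3,0],[3,2],[7,1],[8,1],[9,1],[11,0],[11,2],[15,1],[17,0],[17,2],[18,1],[20,0],[20,2],[22,1],[24,0],[24,2],[28,1],[31,1],[33,0],[33,2]]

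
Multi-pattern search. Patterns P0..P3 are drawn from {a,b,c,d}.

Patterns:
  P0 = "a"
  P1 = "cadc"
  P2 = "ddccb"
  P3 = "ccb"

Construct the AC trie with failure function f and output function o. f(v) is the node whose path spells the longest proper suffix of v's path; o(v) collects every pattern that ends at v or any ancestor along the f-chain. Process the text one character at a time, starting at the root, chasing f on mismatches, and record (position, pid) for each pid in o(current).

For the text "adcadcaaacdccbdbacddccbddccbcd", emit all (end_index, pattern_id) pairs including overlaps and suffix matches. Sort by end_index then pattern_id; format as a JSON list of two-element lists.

Construct AC machine:
Trie (insert patterns):
  0='ε' goto a→1 c→2 d→6
  1='a' goto ·  [P0 ends]
  2='c' goto a→3 c→11
  3='ca' goto d→4
  4='cad' goto c→5
  5='cadc' goto ·  [P1 ends]
  6='d' goto d→7
  7='dd' goto c→8
  8='ddc' goto c→9
  9='ddcc' goto b→10
  10='ddccb' goto ·  [P2 ends]
  11='cc' goto b→12
  12='ccb' goto ·  [P3 ends]

Failure links (BFS by depth):
  fail(1) 'a': from fail(0)=0 chase 'a': 0 ⇒ 0;  out={0}∪out(0)={0}
  fail(2) 'c': from fail(0)=0 chase 'c': 0 ⇒ 0;  out=∅∪out(0)=∅
  fail(6) 'd': from fail(0)=0 chase 'd': 0 ⇒ 0;  out=∅∪out(0)=∅
  fail(3) 'ca': from fail(2)=0 chase 'a': 0 ⇒ 1;  out=∅∪out(1)={0}
  fail(7) 'dd': from fail(6)=0 chase 'd': 0 ⇒ 6;  out=∅∪out(6)=∅
  fail(11) 'cc': from fail(2)=0 chase 'c': 0 ⇒ 2;  out=∅∪out(2)=∅
  fail(4) 'cad': from fail(3)=1 chase 'd': 1→0 ⇒ 6;  out=∅∪out(6)=∅
  fail(8) 'ddc': from fail(7)=6 chase 'c': 6→0 ⇒ 2;  out=∅∪out(2)=∅
  fail(12) 'ccb': from fail(11)=2 chase 'b': 2→0 ⇒ 0;  out={3}∪out(0)={3}
  fail(5) 'cadc': from fail(4)=6 chase 'c': 6→0 ⇒ 2;  out={1}∪out(2)={1}
  fail(9) 'ddcc': from fail(8)=2 chase 'c': 2 ⇒ 11;  out=∅∪out(11)=∅
  fail(10) 'ddccb': from fail(9)=11 chase 'b': 11 ⇒ 12;  out={2}∪out(12)={2,3}

Run:
pos 0 'a': at 1  emit P0@[0:0]
pos 1 'd': at 6 ·f
pos 2 'c': at 2 ·f
pos 3 'a': at 3  emit P0@[3:3]
pos 4 'd': at 4
pos 5 'c': at 5  emit P1@[2:5]
pos 6 'a': at 3 ·f  emit P0@[6:6]
pos 7 'a': at 1 ·f  emit P0@[7:7]
pos 8 'a': at 1 ·f  emit P0@[8:8]
pos 9 'c': at 2 ·f
pos 10 'd': at 6 ·f
pos 11 'c': at 2 ·f
pos 12 'c': at 11
pos 13 'b': at 12  emit P3@[11:13]
pos 14 'd': at 6 ·f
pos 15 'b': at 0 ·f
pos 16 'a': at 1  emit P0@[16:16]
pos 17 'c': at 2 ·f
pos 18 'd': at 6 ·f
pos 19 'd': at 7
pos 20 'c': at 8
pos 21 'c': at 9
pos 22 'b': at 10  emit P2@[18:22],P3@[20:22]
pos 23 'd': at 6 ·f
pos 24 'd': at 7
pos 25 'c': at 8
pos 26 'c': at 9
pos 27 'b': at 10  emit P2@[23:27],P3@[25:27]
pos 28 'c': at 2 ·f
pos 29 'd': at 6 ·f

All matches (sorted): [[0,0],[3,0],[5,1],[6,0],[7,0],[8,0],[13,3],[16,0],[22,2],[22,3],[27,2],[27,3]]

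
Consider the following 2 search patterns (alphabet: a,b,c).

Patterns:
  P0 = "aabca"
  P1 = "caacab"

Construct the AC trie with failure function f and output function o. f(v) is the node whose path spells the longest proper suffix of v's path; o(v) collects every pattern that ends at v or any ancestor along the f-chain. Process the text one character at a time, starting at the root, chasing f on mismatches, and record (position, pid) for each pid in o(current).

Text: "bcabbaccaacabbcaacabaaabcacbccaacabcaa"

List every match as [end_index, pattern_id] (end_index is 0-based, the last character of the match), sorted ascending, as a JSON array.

Build:
Trie nodes:
  0='ε' goto a→1 c→6
  1='a' goto a→2
  2='aa' goto b→3
  3='aab' goto c→4
  4='aabc' goto a→5
  5='aabca' goto ·  ←P0
  6='c' goto a→7
  7='ca' goto a→8
  8='caa' goto c→9
  9='caac' goto a→10
  10='caaca' goto b→11
  11='caacab' goto ·  ←P1

BFS fail/out derivation:
  fail(1) 'a': from fail(0)=0 chase 'a': 0 ⇒ 0;  out=∅∪out(0)=∅
  fail(6) 'c': from fail(0)=0 chase 'c': 0 ⇒ 0;  out=∅∪out(0)=∅
  fail(2) 'aa': from fail(1)=0 chase 'a': 0 ⇒ 1;  out=∅∪out(1)=∅
  fail(7) 'ca': from fail(6)=0 chase 'a': 0 ⇒ 1;  out=∅∪out(1)=∅
  fail(3) 'aab': from fail(2)=1 chase 'b': 1→0 ⇒ 0;  out=∅∪out(0)=∅
  fail(8) 'caa': from fail(7)=1 chase 'a': 1 ⇒ 2;  out=∅∪out(2)=∅
  fail(4) 'aabc': from fail(3)=0 chase 'c': 0 ⇒ 6;  out=∅∪out(6)=∅
  fail(9) 'caac': from fail(8)=2 chase 'c': 2→1→0 ⇒ 6;  out=∅∪out(6)=∅
  fail(5) 'aabca': from fail(4)=6 chase 'a': 6 ⇒ 7;  out={0}∪out(7)={0}
  fail(10) 'caaca': from fail(9)=6 chase 'a': 6 ⇒ 7;  out=∅∪out(7)=∅
  fail(11) 'caacab': from fail(10)=7 chase 'b': 7→1→0 ⇒ 0;  out={1}∪out(0)={1}

Text stream:
[0] read 'b'  n0⇒n0
[1] read 'c'  n0⇒n6
[2] read 'a'  n6⇒n7
[3] read 'b'  n7⇒n0 (via fail)
[4] read 'b'  n0⇒n0
[5] read 'a'  n0⇒n1
[6] read 'c'  n1⇒n6 (via fail)
[7] read 'c'  n6⇒n6 (via fail)
[8] read 'a'  n6⇒n7
[9] read 'a'  n7⇒n8
[10] read 'c'  n8⇒n9
[11] read 'a'  n9⇒n10
[12] read 'b'  n10⇒n11  → match P1@[7:12]
[13] read 'b'  n11⇒n0 (via fail)
[14] read 'c'  n0⇒n6
[15] read 'a'  n6⇒n7
[16] read 'a'  n7⇒n8
[17] read 'c'  n8⇒n9
[18] read 'a'  n9⇒n10
[19] read 'b'  n10⇒n11  → match P1@[14:19]
[20] read 'a'  n11⇒n1 (via fail)
[21] read 'a'  n1⇒n2
[22] read 'a'  n2⇒n2 (via fail)
[23] read 'b'  n2⇒n3
[24] read 'c'  n3⇒n4
[25] read 'a'  n4⇒n5  → match P0@[21:25]
[26] read 'c'  n5⇒n6 (via fail)
[27] read 'b'  n6⇒n0 (via fail)
[28] read 'c'  n0⇒n6
[29] read 'c'  n6⇒n6 (via fail)
[30] read 'a'  n6⇒n7
[31] read 'a'  n7⇒n8
[32] read 'c'  n8⇒n9
[33] read 'a'  n9⇒n10
[34] read 'b'  n10⇒n11  → match P1@[29:34]
[35] read 'c'  n11⇒n6 (via fail)
[36] read 'a'  n6⇒n7
[37] read 'a'  n7⇒n8

Matches: [[12,1],[19,1],[25,0],[34,1]]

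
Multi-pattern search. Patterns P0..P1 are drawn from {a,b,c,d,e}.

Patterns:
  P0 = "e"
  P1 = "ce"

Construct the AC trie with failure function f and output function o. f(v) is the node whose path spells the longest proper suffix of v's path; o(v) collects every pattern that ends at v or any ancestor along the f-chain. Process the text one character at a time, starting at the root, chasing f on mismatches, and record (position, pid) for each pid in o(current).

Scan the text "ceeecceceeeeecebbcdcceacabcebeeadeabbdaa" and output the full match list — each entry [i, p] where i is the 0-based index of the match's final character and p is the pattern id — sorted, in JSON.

Build:
Trie nodes:
  0='ε' goto c→2 e→1
  1='e' goto ·  [P0 ends]
  2='c' goto e→3
  3='ce' goto ·  [P1 ends]

Failure links (BFS by depth):
  n1('e'): parent n0 fail=0; on 'e' 0 → fail=0;  out {0}∪∅={0}
  n2('c'): parent n0 fail=0; on 'c' 0 → fail=0;  out ∅∪∅=∅
  n3('ce'): parent n2 fail=0; on 'e' 0 → fail=1;  out {1}∪{0}={0,1}

Run:
pos 0 'c': at 2
pos 1 'e': at 3  ** P0@[1:1],P1@[0:1]
pos 2 'e': at 1 (via fail)  ** P0@[2:2]
pos 3 'e': at 1 (via fail)  ** P0@[3:3]
pos 4 'c': at 2 (via fail)
pos 5 'c': at 2 (via fail)
pos 6 'e': at 3  ** P0@[6:6],P1@[5:6]
pos 7 'c': at 2 (via fail)
pos 8 'e': at 3  ** P0@[8:8],P1@[7:8]
pos 9 'e': at 1 (via fail)  ** P0@[9:9]
pos 10 'e': at 1 (via fail)  ** P0@[10:10]
pos 11 'e': at 1 (via fail)  ** P0@[11:11]
pos 12 'e': at 1 (via fail)  ** P0@[12:12]
pos 13 'c': at 2 (via fail)
pos 14 'e': at 3  ** P0@[14:14],P1@[13:14]
pos 15 'b': at 0 (via fail)
pos 16 'b': at 0
pos 17 'c': at 2
pos 18 'd': at 0 (via fail)
pos 19 'c': at 2
pos 20 'c': at 2 (via fail)
pos 21 'e': at 3  ** P0@[21:21],P1@[20:21]
pos 22 'a': at 0 (via fail)
pos 23 'c': at 2
pos 24 'a': at 0 (via fail)
pos 25 'b': at 0
pos 26 'c': at 2
pos 27 'e': at 3  ** P0@[27:27],P1@[26:27]
pos 28 'b': at 0 (via fail)
pos 29 'e': at 1  ** P0@[29:29]
pos 30 'e': at 1 (via fail)  ** P0@[30:30]
pos 31 'a': at 0 (via fail)
pos 32 'd': at 0
pos 33 'e': at 1  ** P0@[33:33]
pos 34 'a': at 0 (via fail)
pos 35 'b': at 0
pos 36 'b': at 0
pos 37 'd': at 0
pos 38 'a': at 0
pos 39 'a': at 0

Result: [[1,0],[1,1],[2,0],[3,0],[6,0],[6,1],[8,0],[8,1],[9,0],[10,0],[11,0],[12,0],[14,0],[14,1],[21,0],[21,1],[27,0],[27,1],[29,0],[30,0],[33,0]]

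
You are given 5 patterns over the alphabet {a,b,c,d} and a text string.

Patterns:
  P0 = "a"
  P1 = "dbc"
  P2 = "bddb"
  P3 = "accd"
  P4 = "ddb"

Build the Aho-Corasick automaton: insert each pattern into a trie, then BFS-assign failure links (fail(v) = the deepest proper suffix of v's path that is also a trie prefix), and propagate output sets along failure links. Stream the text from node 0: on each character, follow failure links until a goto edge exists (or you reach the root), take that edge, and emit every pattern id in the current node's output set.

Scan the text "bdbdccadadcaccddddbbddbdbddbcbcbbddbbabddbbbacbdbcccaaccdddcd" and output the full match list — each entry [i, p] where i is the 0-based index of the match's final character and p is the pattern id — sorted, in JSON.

Build:
Trie (insert patterns):
  0='ε' goto a→1 b→5 d→2
  1='a' goto c→9  ←P0
  2='d' goto b→3 d→12
  3='db' goto c→4
  4='dbc' goto ·  ←P1
  5='b' goto d→6
  6='bd' goto d→7
  7='bdd' goto b→8
  8='bddb' goto ·  ←P2
  9='ac' goto c→10
  10='acc' goto d→11
  11='accd' goto ·  ←P3
  12='dd' goto b→13
  13='ddb' goto ·  ←P4

Failure links (BFS by depth):
  fail(1) 'a': from fail(0)=0 chase 'a': 0 ⇒ 0;  out={0}∪out(0)={0}
  fail(2) 'd': from fail(0)=0 chase 'd': 0 ⇒ 0;  out=∅∪out(0)=∅
  fail(5) 'b': from fail(0)=0 chase 'b': 0 ⇒ 0;  out=∅∪out(0)=∅
  fail(3) 'db': from fail(2)=0 chase 'b': 0 ⇒ 5;  out=∅∪out(5)=∅
  fail(6) 'bd': from fail(5)=0 chase 'd': 0 ⇒ 2;  out=∅∪out(2)=∅
  fail(9) 'ac': from fail(1)=0 chase 'c': 0 ⇒ 0;  out=∅∪out(0)=∅
  fail(12) 'dd': from fail(2)=0 chase 'd': 0 ⇒ 2;  out=∅∪out(2)=∅
  fail(4) 'dbc': from fail(3)=5 chase 'c': 5→0 ⇒ 0;  out={1}∪out(0)={1}
  fail(7) 'bdd': from fail(6)=2 chase 'd': 2 ⇒ 12;  out=∅∪out(12)=∅
  fail(10) 'acc': from fail(9)=0 chase 'c': 0 ⇒ 0;  out=∅∪out(0)=∅
  fail(13) 'ddb': from fail(12)=2 chase 'b': 2 ⇒ 3;  out={4}∪out(3)={4}
  fail(8) 'bddb': from fail(7)=12 chase 'b': 12 ⇒ 13;  out={2}∪out(13)={2,4}
  fail(11) 'accd': from fail(10)=0 chase 'd': 0 ⇒ 2;  out={3}∪out(2)={3}

Scan:
[0] read 'b'  n0⇒n5
[1] read 'd'  n5⇒n6
[2] read 'b'  n6⇒n3 (via fail)
[3] read 'd'  n3⇒n6 (via fail)
[4] read 'c'  n6⇒n0 (via fail)
[5] read 'c'  n0⇒n0
[6] read 'a'  n0⇒n1  emit P0@[6:6]
[7] read 'd'  n1⇒n2 (via fail)
[8] read 'a'  n2⇒n1 (via fail)  emit P0@[8:8]
[9] read 'd'  n1⇒n2 (via fail)
[10] read 'c'  n2⇒n0 (via fail)
[11] read 'a'  n0⇒n1  emit P0@[11:11]
[12] read 'c'  n1⇒n9
[13] read 'c'  n9⇒n10
[14] read 'd'  n10⇒n11  emit P3@[11:14]
[15] read 'd'  n11⇒n12 (via fail)
[16] read 'd'  n12⇒n12 (via fail)
[17] read 'd'  n12⇒n12 (via fail)
[18] read 'b'  n12⇒n13  emit P4@[16:18]
[19] read 'b'  n13⇒n5 (via fail)
[20] read 'd'  n5⇒n6
[21] read 'd'  n6⇒n7
[22] read 'b'  n7⇒n8  emit P2@[19:22],P4@[20:22]
[23] read 'd'  n8⇒n6 (via fail)
[24] read 'b'  n6⇒n3 (via fail)
[25] read 'd'  n3⇒n6 (via fail)
[26] read 'd'  n6⇒n7
[27] read 'b'  n7⇒n8  emit P2@[24:27],P4@[25:27]
[28] read 'c'  n8⇒n4 (via fail)  emit P1@[26:28]
[29] read 'b'  n4⇒n5 (via fail)
[30] read 'c'  n5⇒n0 (via fail)
[31] read 'b'  n0⇒n5
[32] read 'b'  n5⇒n5 (via fail)
[33] read 'd'  n5⇒n6
[34] read 'd'  n6⇒n7
[35] read 'b'  n7⇒n8  emit P2@[32:35],P4@[33:35]
[36] read 'b'  n8⇒n5 (via fail)
[37] read 'a'  n5⇒n1 (via fail)  emit P0@[37:37]
[38] read 'b'  n1⇒n5 (via fail)
[39] read 'd'  n5⇒n6
[40] read 'd'  n6⇒n7
[41] read 'b'  n7⇒n8  emit P2@[38:41],P4@[39:41]
[42] read 'b'  n8⇒n5 (via fail)
[43] read 'b'  n5⇒n5 (via fail)
[44] read 'a'  n5⇒n1 (via fail)  emit P0@[44:44]
[45] read 'c'  n1⇒n9
[46] read 'b'  n9⇒n5 (via fail)
[47] read 'd'  n5⇒n6
[48] read 'b'  n6⇒n3 (via fail)
[49] read 'c'  n3⇒n4  emit P1@[47:49]
[50] read 'c'  n4⇒n0 (via fail)
[51] read 'c'  n0⇒n0
[52] read 'a'  n0⇒n1  emit P0@[52:52]
[53] read 'a'  n1⇒n1 (via fail)  emit P0@[53:53]
[54] read 'c'  n1⇒n9
[55] read 'c'  n9⇒n10
[56] read 'd'  n10⇒n11  emit P3@[53:56]
[57] read 'd'  n11⇒n12 (via fail)
[58] read 'd'  n12⇒n12 (via fail)
[59] read 'c'  n12⇒n0 (via fail)
[60] read 'd'  n0⇒n2

Matches: [[6,0],[8,0],[11,0],[14,3],[18,4],[22,2],[22,4],[27,2],[27,4],[28,1],[35,2],[35,4],[37,0],[41,2],[41,4],[44,0],[49,1],[52,0],[53,0],[56,3]]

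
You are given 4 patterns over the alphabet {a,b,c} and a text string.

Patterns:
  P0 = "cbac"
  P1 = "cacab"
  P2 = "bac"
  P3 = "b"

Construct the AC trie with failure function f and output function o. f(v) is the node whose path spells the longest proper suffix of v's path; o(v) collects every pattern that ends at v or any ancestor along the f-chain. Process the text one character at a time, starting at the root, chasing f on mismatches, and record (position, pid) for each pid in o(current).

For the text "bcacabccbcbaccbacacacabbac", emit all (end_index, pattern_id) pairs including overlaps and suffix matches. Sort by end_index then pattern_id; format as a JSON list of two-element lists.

Build automaton:
Trie (insert patterns):
  n0 'ε': b→9 c→1
  n1 'c': a→5 b→2
  n2 'cb': a→3
  n3 'cba': c→4
  n4 'cbac': ·  [P0 ends]
  n5 'ca': c→6
  n6 'cac': a→7
  n7 'caca': b→8
  n8 'cacab': ·  [P1 ends]
  n9 'b': a→10  [P3 ends]
  n10 'ba': c→11
  n11 'bac': ·  [P2 ends]

BFS fail/out derivation:
  n1('c'): parent n0 fail=0; on 'c' 0 → fail=0;  out ∅∪∅=∅
  n9('b'): parent n0 fail=0; on 'b' 0 → fail=0;  out {3}∪∅={3}
  n2('cb'): parent n1 fail=0; on 'b' 0 → fail=9;  out ∅∪{3}={3}
  n5('ca'): parent n1 fail=0; on 'a' 0 → fail=0;  out ∅∪∅=∅
  n10('ba'): parent n9 fail=0; on 'a' 0 → fail=0;  out ∅∪∅=∅
  n3('cba'): parent n2 fail=9; on 'a' 9 → fail=10;  out ∅∪∅=∅
  n6('cac'): parent n5 fail=0; on 'c' 0 → fail=1;  out ∅∪∅=∅
  n11('bac'): parent n10 fail=0; on 'c' 0 → fail=1;  out {2}∪∅={2}
  n4('cbac'): parent n3 fail=10; on 'c' 10 → fail=11;  out {0}∪{2}={0,2}
  n7('caca'): parent n6 fail=1; on 'a' 1 → fail=5;  out ∅∪∅=∅
  n8('cacab'): parent n7 fail=5; on 'b' 5→0 → fail=9;  out {1}∪{3}={1,3}

Text stream:
pos 0 'b': at 9  emit P3@[0:0]
pos 1 'c': at 1 ·f
pos 2 'a': at 5
pos 3 'c': at 6
pos 4 'a': at 7
pos 5 'b': at 8  emit P1@[1:5],P3@[5:5]
pos 6 'c': at 1 ·f
pos 7 'c': at 1 ·f
pos 8 'b': at 2  emit P3@[8:8]
pos 9 'c': at 1 ·f
pos 10 'b': at 2  emit P3@[10:10]
pos 11 'a': at 3
pos 12 'c': at 4  emit P0@[9:12],P2@[10:12]
pos 13 'c': at 1 ·f
pos 14 'b': at 2  emit P3@[14:14]
pos 15 'a': at 3
pos 16 'c': at 4  emit P0@[13:16],P2@[14:16]
pos 17 'a': at 5 ·f
pos 18 'c': at 6
pos 19 'a': at 7
pos 20 'c': at 6 ·f
pos 21 'a': at 7
pos 22 'b': at 8  emit P1@[18:22],P3@[22:22]
pos 23 'b': at 9 ·f  emit P3@[23:23]
pos 24 'a': at 10
pos 25 'c': at 11  emit P2@[23:25]

All matches (sorted): [[0,3],[5,1],[5,3],[8,3],[10,3],[12,0],[12,2],[14,3],[16,0],[16,2],[22,1],[22,3],[23,3],[25,2]]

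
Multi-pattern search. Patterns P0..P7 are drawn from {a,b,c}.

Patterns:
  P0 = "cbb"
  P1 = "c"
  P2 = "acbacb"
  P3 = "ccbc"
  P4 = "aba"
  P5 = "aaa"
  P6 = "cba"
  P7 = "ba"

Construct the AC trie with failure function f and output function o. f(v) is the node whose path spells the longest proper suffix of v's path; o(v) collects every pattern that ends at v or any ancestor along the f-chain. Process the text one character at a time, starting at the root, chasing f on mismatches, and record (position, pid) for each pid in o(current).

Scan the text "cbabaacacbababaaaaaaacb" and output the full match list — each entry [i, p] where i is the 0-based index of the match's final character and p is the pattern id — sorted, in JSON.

Build automaton:
Trie (insert patterns):
  n0 'ε': a→4 b→18 c→1
  n1 'c': b→2 c→10  [P1 ends]
  n2 'cb': a→17 b→3
  n3 'cbb': ·  [P0 ends]
  n4 'a': a→15 b→13 c→5
  n5 'ac': b→6
  n6 'acb': a→7
  n7 'acba': c→8
  n8 'acbac': b→9
  n9 'acbacb': ·  [P2 ends]
  n10 'cc': b→11
  n11 'ccb': c→12
  n12 'ccbc': ·  [P3 ends]
  n13 'ab': a→14
  n14 'aba': ·  [P4 ends]
  n15 'aa': a→16
  n16 'aaa': ·  [P5 ends]
  n17 'cba': ·  [P6 ends]
  n18 'b': a→19
  n19 'ba': ·  [P7 ends]

BFS fail/out derivation:
  n1('c'): parent n0 fail=0; on 'c' 0 → fail=0;  out {1}∪∅={1}
  n4('a'): parent n0 fail=0; on 'a' 0 → fail=0;  out ∅∪∅=∅
  n18('b'): parent n0 fail=0; on 'b' 0 → fail=0;  out ∅∪∅=∅
  n2('cb'): parent n1 fail=0; on 'b' 0 → fail=18;  out ∅∪∅=∅
  n5('ac'): parent n4 fail=0; on 'c' 0 → fail=1;  out ∅∪{1}={1}
  n10('cc'): parent n1 fail=0; on 'c' 0 → fail=1;  out ∅∪{1}={1}
  n13('ab'): parent n4 fail=0; on 'b' 0 → fail=18;  out ∅∪∅=∅
  n15('aa'): parent n4 fail=0; on 'a' 0 → fail=4;  out ∅∪∅=∅
  n19('ba'): parent n18 fail=0; on 'a' 0 → fail=4;  out {7}∪∅={7}
  n3('cbb'): parent n2 fail=18; on 'b' 18→0 → fail=18;  out {0}∪∅={0}
  n6('acb'): parent n5 fail=1; on 'b' 1 → fail=2;  out ∅∪∅=∅
  n11('ccb'): parent n10 fail=1; on 'b' 1 → fail=2;  out ∅∪∅=∅
  n14('aba'): parent n13 fail=18; on 'a' 18 → fail=19;  out {4}∪{7}={4,7}
  n16('aaa'): parent n15 fail=4; on 'a' 4 → fail=15;  out {5}∪∅={5}
  n17('cba'): parent n2 fail=18; on 'a' 18 → fail=19;  out {6}∪{7}={6,7}
  n7('acba'): parent n6 fail=2; on 'a' 2 → fail=17;  out ∅∪{6,7}={6,7}
  n12('ccbc'): parent n11 fail=2; on 'c' 2→18→0 → fail=1;  out {3}∪{1}={1,3}
  n8('acbac'): parent n7 fail=17; on 'c' 17→19→4 → fail=5;  out ∅∪{1}={1}
  n9('acbacb'): parent n8 fail=5; on 'b' 5 → fail=6;  out {2}∪∅={2}

Text stream:
i=0 'c': node 0→1  → match P1@[0:0]
i=1 'b': node 1→2
i=2 'a': node 2→17  → match P6@[0:2],P7@[1:2]
i=3 'b': node 17→13 (fail-walked)
i=4 'a': node 13→14  → match P4@[2:4],P7@[3:4]
i=5 'a': node 14→15 (fail-walked)
i=6 'c': node 15→5 (fail-walked)  → match P1@[6:6]
i=7 'a': node 5→4 (fail-walked)
i=8 'c': node 4→5  → match P1@[8:8]
i=9 'b': node 5→6
i=10 'a': node 6→7  → match P6@[8:10],P7@[9:10]
i=11 'b': node 7→13 (fail-walked)
i=12 'a': node 13→14  → match P4@[10:12],P7@[11:12]
i=13 'b': node 14→13 (fail-walked)
i=14 'a': node 13→14  → match P4@[12:14],P7@[13:14]
i=15 'a': node 14→15 (fail-walked)
i=16 'a': node 15→16  → match P5@[14:16]
i=17 'a': node 16→16 (fail-walked)  → match P5@[15:17]
i=18 'a': node 16→16 (fail-walked)  → match P5@[16:18]
i=19 'a': node 16→16 (fail-walked)  → match P5@[17:19]
i=20 'a': node 16→16 (fail-walked)  → match P5@[18:20]
i=21 'c': node 16→5 (fail-walked)  → match P1@[21:21]
i=22 'b': node 5→6

Result: [[0,1],[2,6],[2,7],[4,4],[4,7],[6,1],[8,1],[10,6],[10,7],[12,4],[12,7],[14,4],[14,7],[16,5],[17,5],[18,5],[19,5],[20,5],[21,1]]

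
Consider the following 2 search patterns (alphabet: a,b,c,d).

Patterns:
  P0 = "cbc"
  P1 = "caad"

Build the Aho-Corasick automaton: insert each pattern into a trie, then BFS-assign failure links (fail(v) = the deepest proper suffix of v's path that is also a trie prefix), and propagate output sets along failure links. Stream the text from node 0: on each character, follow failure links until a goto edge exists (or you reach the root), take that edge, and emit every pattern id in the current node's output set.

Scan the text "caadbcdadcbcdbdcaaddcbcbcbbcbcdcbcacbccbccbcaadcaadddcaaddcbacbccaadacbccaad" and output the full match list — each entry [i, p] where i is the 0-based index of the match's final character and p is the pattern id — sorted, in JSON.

Build automaton:
Trie nodes:
  0='ε' goto c→1
  1='c' goto a→4 b→2
  2='cb' goto c→3
  3='cbc' goto ·  ←P0
  4='ca' goto a→5
  5='caa' goto d→6
  6='caad' goto ·  ←P1

BFS fail/out derivation:
  n1('c'): parent n0 fail=0; on 'c' 0 → fail=0;  out ∅∪∅=∅
  n2('cb'): parent n1 fail=0; on 'b' 0 → fail=0;  out ∅∪∅=∅
  n4('ca'): parent n1 fail=0; on 'a' 0 → fail=0;  out ∅∪∅=∅
  n3('cbc'): parent n2 fail=0; on 'c' 0 → fail=1;  out {0}∪∅={0}
  n5('caa'): parent n4 fail=0; on 'a' 0 → fail=0;  out ∅∪∅=∅
  n6('caad'): parent n5 fail=0; on 'd' 0 → fail=0;  out {1}∪∅={1}

Text stream:
[0] read 'c'  n0⇒n1
[1] read 'a'  n1⇒n4
[2] read 'a'  n4⇒n5
[3] read 'd'  n5⇒n6  ** P1@[0:3]
[4] read 'b'  n6⇒n0 (via fail)
[5] read 'c'  n0⇒n1
[6] read 'd'  n1⇒n0 (via fail)
[7] read 'a'  n0⇒n0
[8] read 'd'  n0⇒n0
[9] read 'c'  n0⇒n1
[10] read 'b'  n1⇒n2
[11] read 'c'  n2⇒n3  ** P0@[9:11]
[12] read 'd'  n3⇒n0 (via fail)
[13] read 'b'  n0⇒n0
[14] read 'd'  n0⇒n0
[15] read 'c'  n0⇒n1
[16] read 'a'  n1⇒n4
[17] read 'a'  n4⇒n5
[18] read 'd'  n5⇒n6  ** P1@[15:18]
[19] read 'd'  n6⇒n0 (via fail)
[20] read 'c'  n0⇒n1
[21] read 'b'  n1⇒n2
[22] read 'c'  n2⇒n3  ** P0@[20:22]
[23] read 'b'  n3⇒n2 (via fail)
[24] read 'c'  n2⇒n3  ** P0@[22:24]
[25] read 'b'  n3⇒n2 (via fail)
[26] read 'b'  n2⇒n0 (via fail)
[27] read 'c'  n0⇒n1
[28] read 'b'  n1⇒n2
[29] read 'c'  n2⇒n3  ** P0@[27:29]
[30] read 'd'  n3⇒n0 (via fail)
[31] read 'c'  n0⇒n1
[32] read 'b'  n1⇒n2
[33] read 'c'  n2⇒n3  ** P0@[31:33]
[34] read 'a'  n3⇒n4 (via fail)
[35] read 'c'  n4⇒n1 (via fail)
[36] read 'b'  n1⇒n2
[37] read 'c'  n2⇒n3  ** P0@[35:37]
[38] read 'c'  n3⇒n1 (via fail)
[39] read 'b'  n1⇒n2
[40] read 'c'  n2⇒n3  ** P0@[38:40]
[41] read 'c'  n3⇒n1 (via fail)
[42] read 'b'  n1⇒n2
[43] read 'c'  n2⇒n3  ** P0@[41:43]
[44] read 'a'  n3⇒n4 (via fail)
[45] read 'a'  n4⇒n5
[46] read 'd'  n5⇒n6  ** P1@[43:46]
[47] read 'c'  n6⇒n1 (via fail)
[48] read 'a'  n1⇒n4
[49] read 'a'  n4⇒n5
[50] read 'd'  n5⇒n6  ** P1@[47:50]
[51] read 'd'  n6⇒n0 (via fail)
[52] read 'd'  n0⇒n0
[53] read 'c'  n0⇒n1
[54] read 'a'  n1⇒n4
[55] read 'a'  n4⇒n5
[56] read 'd'  n5⇒n6  ** P1@[53:56]
[57] read 'd'  n6⇒n0 (via fail)
[58] read 'c'  n0⇒n1
[59] read 'b'  n1⇒n2
[60] read 'a'  n2⇒n0 (via fail)
[61] read 'c'  n0⇒n1
[62] read 'b'  n1⇒n2
[63] read 'c'  n2⇒n3  ** P0@[61:63]
[64] read 'c'  n3⇒n1 (via fail)
[65] read 'a'  n1⇒n4
[66] read 'a'  n4⇒n5
[67] read 'd'  n5⇒n6  ** P1@[64:67]
[68] read 'a'  n6⇒n0 (via fail)
[69] read 'c'  n0⇒n1
[70] read 'b'  n1⇒n2
[71] read 'c'  n2⇒n3  ** P0@[69:71]
[72] read 'c'  n3⇒n1 (via fail)
[73] read 'a'  n1⇒n4
[74] read 'a'  n4⇒n5
[75] read 'd'  n5⇒n6  ** P1@[72:75]

Matches: [[3,1],[11,0],[18,1],[22,0],[24,0],[29,0],[33,0],[37,0],[40,0],[43,0],[46,1],[50,1],[56,1],[63,0],[67,1],[71,0],[75,1]]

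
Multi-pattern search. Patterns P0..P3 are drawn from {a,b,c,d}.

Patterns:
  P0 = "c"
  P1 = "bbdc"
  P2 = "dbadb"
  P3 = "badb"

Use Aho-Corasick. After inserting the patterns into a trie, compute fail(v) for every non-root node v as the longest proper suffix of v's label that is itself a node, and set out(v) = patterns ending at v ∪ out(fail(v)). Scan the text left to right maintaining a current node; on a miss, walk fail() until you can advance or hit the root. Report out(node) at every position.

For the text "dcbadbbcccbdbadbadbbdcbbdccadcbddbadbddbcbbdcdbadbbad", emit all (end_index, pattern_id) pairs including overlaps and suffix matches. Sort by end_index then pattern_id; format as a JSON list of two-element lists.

Build:
Trie (insert patterns):
  n0 'ε': b→2 c→1 d→6
  n1 'c': ·  [P0 ends]
  n2 'b': a→11 b→3
  n3 'bb': d→4
  n4 'bbd': c→5
  n5 'bbdc': ·  [P1 ends]
  n6 'd': b→7
  n7 'db': a→8
  n8 'dba': d→9
  n9 'dbad': b→10
  n10 'dbadb': ·  [P2 ends]
  n11 'ba': d→12
  n12 'bad': b→13
  n13 'badb': ·  [P3 ends]

BFS fail/out derivation:
  fail(1) 'c': from fail(0)=0 chase 'c': 0 ⇒ 0;  out={0}∪out(0)={0}
  fail(2) 'b': from fail(0)=0 chase 'b': 0 ⇒ 0;  out=∅∪out(0)=∅
  fail(6) 'd': from fail(0)=0 chase 'd': 0 ⇒ 0;  out=∅∪out(0)=∅
  fail(3) 'bb': from fail(2)=0 chase 'b': 0 ⇒ 2;  out=∅∪out(2)=∅
  fail(7) 'db': from fail(6)=0 chase 'b': 0 ⇒ 2;  out=∅∪out(2)=∅
  fail(11) 'ba': from fail(2)=0 chase 'a': 0 ⇒ 0;  out=∅∪out(0)=∅
  fail(4) 'bbd': from fail(3)=2 chase 'd': 2→0 ⇒ 6;  out=∅∪out(6)=∅
  fail(8) 'dba': from fail(7)=2 chase 'a': 2 ⇒ 11;  out=∅∪out(11)=∅
  fail(12) 'bad': from fail(11)=0 chase 'd': 0 ⇒ 6;  out=∅∪out(6)=∅
  fail(5) 'bbdc': from fail(4)=6 chase 'c': 6→0 ⇒ 1;  out={1}∪out(1)={0,1}
  fail(9) 'dbad': from fail(8)=11 chase 'd': 11 ⇒ 12;  out=∅∪out(12)=∅
  fail(13) 'badb': from fail(12)=6 chase 'b': 6 ⇒ 7;  out={3}∪out(7)={3}
  fail(10) 'dbadb': from fail(9)=12 chase 'b': 12 ⇒ 13;  out={2}∪out(13)={2,3}

Run:
[0] read 'd'  n0⇒n6
[1] read 'c'  n6⇒n1 (via fail)  emit P0@[1:1]
[2] read 'b'  n1⇒n2 (via fail)
[3] read 'a'  n2⇒n11
[4] read 'd'  n11⇒n12
[5] read 'b'  n12⇒n13  emit P3@[2:5]
[6] read 'b'  n13⇒n3 (via fail)
[7] read 'c'  n3⇒n1 (via fail)  emit P0@[7:7]
[8] read 'c'  n1⇒n1 (via fail)  emit P0@[8:8]
[9] read 'c'  n1⇒n1 (via fail)  emit P0@[9:9]
[10] read 'b'  n1⇒n2 (via fail)
[11] read 'd'  n2⇒n6 (via fail)
[12] read 'b'  n6⇒n7
[13] read 'a'  n7⇒n8
[14] read 'd'  n8⇒n9
[15] read 'b'  n9⇒n10  emit P2@[11:15],P3@[12:15]
[16] read 'a'  n10⇒n8 (via fail)
[17] read 'd'  n8⇒n9
[18] read 'b'  n9⇒n10  emit P2@[14:18],P3@[15:18]
[19] read 'b'  n10⇒n3 (via fail)
[20] read 'd'  n3⇒n4
[21] read 'c'  n4⇒n5  emit P0@[21:21],P1@[18:21]
[22] read 'b'  n5⇒n2 (via fail)
[23] read 'b'  n2⇒n3
[24] read 'd'  n3⇒n4
[25] read 'c'  n4⇒n5  emit P0@[25:25],P1@[22:25]
[26] read 'c'  n5⇒n1 (via fail)  emit P0@[26:26]
[27] read 'a'  n1⇒n0 (via fail)
[28] read 'd'  n0⇒n6
[29] read 'c'  n6⇒n1 (via fail)  emit P0@[29:29]
[30] read 'b'  n1⇒n2 (via fail)
[31] read 'd'  n2⇒n6 (via fail)
[32] read 'd'  n6⇒n6 (via fail)
[33] read 'b'  n6⇒n7
[34] read 'a'  n7⇒n8
[35] read 'd'  n8⇒n9
[36] read 'b'  n9⇒n10  emit P2@[32:36],P3@[33:36]
[37] read 'd'  n10⇒n6 (via fail)
[38] read 'd'  n6⇒n6 (via fail)
[39] read 'b'  n6⇒n7
[40] read 'c'  n7⇒n1 (via fail)  emit P0@[40:40]
[41] read 'b'  n1⇒n2 (via fail)
[42] read 'b'  n2⇒n3
[43] read 'd'  n3⇒n4
[44] read 'c'  n4⇒n5  emit P0@[44:44],P1@[41:44]
[45] read 'd'  n5⇒n6 (via fail)
[46] read 'b'  n6⇒n7
[47] read 'a'  n7⇒n8
[48] read 'd'  n8⇒n9
[49] read 'b'  n9⇒n10  emit P2@[45:49],P3@[46:49]
[50] read 'b'  n10⇒n3 (via fail)
[51] read 'a'  n3⇒n11 (via fail)
[52] read 'd'  n11⇒n12

Matches: [[1,0],[5,3],[7,0],[8,0],[9,0],[15,2],[15,3],[18,2],[18,3],[21,0],[21,1],[25,0],[25,1],[26,0],[29,0],[36,2],[36,3],[40,0],[44,0],[44,1],[49,2],[49,3]]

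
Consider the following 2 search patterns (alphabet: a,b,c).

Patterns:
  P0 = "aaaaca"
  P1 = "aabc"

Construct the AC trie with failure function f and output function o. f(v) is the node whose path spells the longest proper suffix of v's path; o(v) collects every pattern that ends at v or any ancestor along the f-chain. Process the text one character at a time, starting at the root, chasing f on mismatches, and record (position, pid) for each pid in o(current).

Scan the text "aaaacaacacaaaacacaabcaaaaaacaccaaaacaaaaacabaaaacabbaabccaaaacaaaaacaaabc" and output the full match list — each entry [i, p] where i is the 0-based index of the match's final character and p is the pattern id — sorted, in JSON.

Build automaton:
Trie (insert patterns):
  0='ε' goto a→1
  1='a' goto a→2
  2='aa' goto a→3 b→7
  3='aaa' goto a→4
  4='aaaa' goto c→5
  5='aaaac' goto a→6
  6='aaaaca' goto ·  ←P0
  7='aab' goto c→8
  8='aabc' goto ·  ←P1

BFS fail/out derivation:
  n1('a'): parent n0 fail=0; on 'a' 0 → fail=0;  out ∅∪∅=∅
  n2('aa'): parent n1 fail=0; on 'a' 0 → fail=1;  out ∅∪∅=∅
  n3('aaa'): parent n2 fail=1; on 'a' 1 → fail=2;  out ∅∪∅=∅
  n7('aab'): parent n2 fail=1; on 'b' 1→0 → fail=0;  out ∅∪∅=∅
  n4('aaaa'): parent n3 fail=2; on 'a' 2 → fail=3;  out ∅∪∅=∅
  n8('aabc'): parent n7 fail=0; on 'c' 0 → fail=0;  out {1}∪∅={1}
  n5('aaaac'): parent n4 fail=3; on 'c' 3→2→1→0 → fail=0;  out ∅∪∅=∅
  n6('aaaaca'): parent n5 fail=0; on 'a' 0 → fail=1;  out {0}∪∅={0}

Text stream:
[0] read 'a'  n0⇒n1
[1] read 'a'  n1⇒n2
[2] read 'a'  n2⇒n3
[3] read 'a'  n3⇒n4
[4] read 'c'  n4⇒n5
[5] read 'a'  n5⇒n6  ** P0@[0:5]
[6] read 'a'  n6⇒n2 (via fail)
[7] read 'c'  n2⇒n0 (via fail)
[8] read 'a'  n0⇒n1
[9] read 'c'  n1⇒n0 (via fail)
[10] read 'a'  n0⇒n1
[11] read 'a'  n1⇒n2
[12] read 'a'  n2⇒n3
[13] read 'a'  n3⇒n4
[14] read 'c'  n4⇒n5
[15] read 'a'  n5⇒n6  ** P0@[10:15]
[16] read 'c'  n6⇒n0 (via fail)
[17] read 'a'  n0⇒n1
[18] read 'a'  n1⇒n2
[19] read 'b'  n2⇒n7
[20] read 'c'  n7⇒n8  ** P1@[17:20]
[21] read 'a'  n8⇒n1 (via fail)
[22] read 'a'  n1⇒n2
[23] read 'a'  n2⇒n3
[24] read 'a'  n3⇒n4
[25] read 'a'  n4⇒n4 (via fail)
[26] read 'a'  n4⇒n4 (via fail)
[27] read 'c'  n4⇒n5
[28] read 'a'  n5⇒n6  ** P0@[23:28]
[29] read 'c'  n6⇒n0 (via fail)
[30] read 'c'  n0⇒n0
[31] read 'a'  n0⇒n1
[32] read 'a'  n1⇒n2
[33] read 'a'  n2⇒n3
[34] read 'a'  n3⇒n4
[35] read 'c'  n4⇒n5
[36] read 'a'  n5⇒n6  ** P0@[31:36]
[37] read 'a'  n6⇒n2 (via fail)
[38] read 'a'  n2⇒n3
[39] read 'a'  n3⇒n4
[40] read 'a'  n4⇒n4 (via fail)
[41] read 'c'  n4⇒n5
[42] read 'a'  n5⇒n6  ** P0@[37:42]
[43] read 'b'  n6⇒n0 (via fail)
[44] read 'a'  n0⇒n1
[45] read 'a'  n1⇒n2
[46] read 'a'  n2⇒n3
[47] read 'a'  n3⇒n4
[48] read 'c'  n4⇒n5
[49] read 'a'  n5⇒n6  ** P0@[44:49]
[50] read 'b'  n6⇒n0 (via fail)
[51] read 'b'  n0⇒n0
[52] read 'a'  n0⇒n1
[53] read 'a'  n1⇒n2
[54] read 'b'  n2⇒n7
[55] read 'c'  n7⇒n8  ** P1@[52:55]
[56] read 'c'  n8⇒n0 (via fail)
[57] read 'a'  n0⇒n1
[58] read 'a'  n1⇒n2
[59] read 'a'  n2⇒n3
[60] read 'a'  n3⇒n4
[61] read 'c'  n4⇒n5
[62] read 'a'  n5⇒n6  ** P0@[57:62]
[63] read 'a'  n6⇒n2 (via fail)
[64] read 'a'  n2⇒n3
[65] read 'a'  n3⇒n4
[66] read 'a'  n4⇒n4 (via fail)
[67] read 'c'  n4⇒n5
[68] read 'a'  n5⇒n6  ** P0@[63:68]
[69] read 'a'  n6⇒n2 (via fail)
[70] read 'a'  n2⇒n3
[71] read 'b'  n3⇒n7 (via fail)
[72] read 'c'  n7⇒n8  ** P1@[69:72]

Result: [[5,0],[15,0],[20,1],[28,0],[36,0],[42,0],[49,0],[55,1],[62,0],[68,0],[72,1]]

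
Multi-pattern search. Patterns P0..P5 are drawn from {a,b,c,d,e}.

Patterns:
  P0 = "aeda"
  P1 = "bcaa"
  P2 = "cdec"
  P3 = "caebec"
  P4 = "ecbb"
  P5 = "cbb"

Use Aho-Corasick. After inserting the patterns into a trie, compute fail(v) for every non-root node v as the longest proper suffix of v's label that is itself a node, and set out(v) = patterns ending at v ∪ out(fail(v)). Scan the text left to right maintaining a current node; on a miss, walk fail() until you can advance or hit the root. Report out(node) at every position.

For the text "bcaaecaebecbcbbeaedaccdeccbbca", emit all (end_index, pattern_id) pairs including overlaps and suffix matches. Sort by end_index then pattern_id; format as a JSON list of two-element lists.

Construct AC machine:
Trie (insert patterns):
  n0 'ε': a→1 b→5 c→9 e→18
  n1 'a': e→2
  n2 'ae': d→3
  n3 'aed': a→4
  n4 'aeda': ·  [P0 ends]
  n5 'b': c→6
  n6 'bc': a→7
  n7 'bca': a→8
  n8 'bcaa': ·  [P1 ends]
  n9 'c': a→13 b→22 d→10
  n10 'cd': e→11
  n11 'cde': c→12
  n12 'cdec': ·  [P2 ends]
  n13 'ca': e→14
  n14 'cae': b→15
  n15 'caeb': e→16
  n16 'caebe': c→17
  n17 'caebec': ·  [P3 ends]
  n18 'e': c→19
  n19 'ec': b→20
  n20 'ecb': b→21
  n21 'ecbb': ·  [P4 ends]
  n22 'cb': b→23
  n23 'cbb': ·  [P5 ends]

BFS fail/out derivation:
  fail(1) 'a': from fail(0)=0 chase 'a': 0 ⇒ 0;  out=∅∪out(0)=∅
  fail(5) 'b': from fail(0)=0 chase 'b': 0 ⇒ 0;  out=∅∪out(0)=∅
  fail(9) 'c': from fail(0)=0 chase 'c': 0 ⇒ 0;  out=∅∪out(0)=∅
  fail(18) 'e': from fail(0)=0 chase 'e': 0 ⇒ 0;  out=∅∪out(0)=∅
  fail(2) 'ae': from fail(1)=0 chase 'e': 0 ⇒ 18;  out=∅∪out(18)=∅
  fail(6) 'bc': from fail(5)=0 chase 'c': 0 ⇒ 9;  out=∅∪out(9)=∅
  fail(10) 'cd': from fail(9)=0 chase 'd': 0 ⇒ 0;  out=∅∪out(0)=∅
  fail(13) 'ca': from fail(9)=0 chase 'a': 0 ⇒ 1;  out=∅∪out(1)=∅
  fail(19) 'ec': from fail(18)=0 chase 'c': 0 ⇒ 9;  out=∅∪out(9)=∅
  fail(22) 'cb': from fail(9)=0 chase 'b': 0 ⇒ 5;  out=∅∪out(5)=∅
  fail(3) 'aed': from fail(2)=18 chase 'd': 18→0 ⇒ 0;  out=∅∪out(0)=∅
  fail(7) 'bca': from fail(6)=9 chase 'a': 9 ⇒ 13;  out=∅∪out(13)=∅
  fail(11) 'cde': from fail(10)=0 chase 'e': 0 ⇒ 18;  out=∅∪out(18)=∅
  fail(14) 'cae': from fail(13)=1 chase 'e': 1 ⇒ 2;  out=∅∪out(2)=∅
  fail(20) 'ecb': from fail(19)=9 chase 'b': 9 ⇒ 22;  out=∅∪out(22)=∅
  fail(23) 'cbb': from fail(22)=5 chase 'b': 5→0 ⇒ 5;  out={5}∪out(5)={5}
  fail(4) 'aeda': from fail(3)=0 chase 'a': 0 ⇒ 1;  out={0}∪out(1)={0}
  fail(8) 'bcaa': from fail(7)=13 chase 'a': 13→1→0 ⇒ 1;  out={1}∪out(1)={1}
  fail(12) 'cdec': from fail(11)=18 chase 'c': 18 ⇒ 19;  out={2}∪out(19)={2}
  fail(15) 'caeb': from fail(14)=2 chase 'b': 2→18→0 ⇒ 5;  out=∅∪out(5)=∅
  fail(21) 'ecbb': from fail(20)=22 chase 'b': 22 ⇒ 23;  out={4}∪out(23)={4,5}
  fail(16) 'caebe': from fail(15)=5 chase 'e': 5→0 ⇒ 18;  out=∅∪out(18)=∅
  fail(17) 'caebec': from fail(16)=18 chase 'c': 18 ⇒ 19;  out={3}∪out(19)={3}

Run:
pos 0 'b': at 5
pos 1 'c': at 6
pos 2 'a': at 7
pos 3 'a': at 8  → match P1@[0:3]
pos 4 'e': at 2 (fail-walked)
pos 5 'c': at 19 (fail-walked)
pos 6 'a': at 13 (fail-walked)
pos 7 'e': at 14
pos 8 'b': at 15
pos 9 'e': at 16
pos 10 'c': at 17  → match P3@[5:10]
pos 11 'b': at 20 (fail-walked)
pos 12 'c': at 6 (fail-walked)
pos 13 'b': at 22 (fail-walked)
pos 14 'b': at 23  → match P5@[12:14]
pos 15 'e': at 18 (fail-walked)
pos 16 'a': at 1 (fail-walked)
pos 17 'e': at 2
pos 18 'd': at 3
pos 19 'a': at 4  → match P0@[16:19]
pos 20 'c': at 9 (fail-walked)
pos 21 'c': at 9 (fail-walked)
pos 22 'd': at 10
pos 23 'e': at 11
pos 24 'c': at 12  → match P2@[21:24]
pos 25 'c': at 9 (fail-walked)
pos 26 'b': at 22
pos 27 'b': at 23  → match P5@[25:27]
pos 28 'c': at 6 (fail-walked)
pos 29 'a': at 7

Result: [[3,1],[10,3],[14,5],[19,0],[24,2],[27,5]]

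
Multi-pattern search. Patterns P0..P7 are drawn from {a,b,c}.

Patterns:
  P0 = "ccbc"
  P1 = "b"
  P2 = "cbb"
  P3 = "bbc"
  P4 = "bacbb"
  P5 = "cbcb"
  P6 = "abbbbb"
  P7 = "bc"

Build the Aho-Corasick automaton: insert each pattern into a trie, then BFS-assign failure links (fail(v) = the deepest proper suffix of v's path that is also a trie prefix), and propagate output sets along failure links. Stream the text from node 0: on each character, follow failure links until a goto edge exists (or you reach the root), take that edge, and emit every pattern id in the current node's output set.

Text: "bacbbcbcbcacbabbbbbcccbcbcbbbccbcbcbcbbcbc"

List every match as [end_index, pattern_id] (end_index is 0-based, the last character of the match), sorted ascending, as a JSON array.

Build automaton:
Trie nodes:
  n0 'ε': a→16 b→5 c→1
  n1 'c': b→6 c→2
  n2 'cc': b→3
  n3 'ccb': c→4
  n4 'ccbc': ·  [P0 ends]
  n5 'b': a→10 b→8 c→22  [P1 ends]
  n6 'cb': b→7 c→14
  n7 'cbb': ·  [P2 ends]
  n8 'bb': c→9
  n9 'bbc': ·  [P3 ends]
  n10 'ba': c→11
  n11 'bac': b→12
  n12 'bacb': b→13
  n13 'bacbb': ·  [P4 ends]
  n14 'cbc': b→15
  n15 'cbcb': ·  [P5 ends]
  n16 'a': b→17
  n17 'ab': b→18
  n18 'abb': b→19
  n19 'abbb': b→20
  n20 'abbbb': b→21
  n21 'abbbbb': ·  [P6 ends]
  n22 'bc': ·  [P7 ends]

Failure links (BFS by depth):
  n1('c'): parent n0 fail=0; on 'c' 0 → fail=0;  out ∅∪∅=∅
  n5('b'): parent n0 fail=0; on 'b' 0 → fail=0;  out {1}∪∅={1}
  n16('a'): parent n0 fail=0; on 'a' 0 → fail=0;  out ∅∪∅=∅
  n2('cc'): parent n1 fail=0; on 'c' 0 → fail=1;  out ∅∪∅=∅
  n6('cb'): parent n1 fail=0; on 'b' 0 → fail=5;  out ∅∪{1}={1}
  n8('bb'): parent n5 fail=0; on 'b' 0 → fail=5;  out ∅∪{1}={1}
  n10('ba'): parent n5 fail=0; on 'a' 0 → fail=16;  out ∅∪∅=∅
  n17('ab'): parent n16 fail=0; on 'b' 0 → fail=5;  out ∅∪{1}={1}
  n22('bc'): parent n5 fail=0; on 'c' 0 → fail=1;  out {7}∪∅={7}
  n3('ccb'): parent n2 fail=1; on 'b' 1 → fail=6;  out ∅∪{1}={1}
  n7('cbb'): parent n6 fail=5; on 'b' 5 → fail=8;  out {2}∪{1}={1,2}
  n9('bbc'): parent n8 fail=5; on 'c' 5 → fail=22;  out {3}∪{7}={3,7}
  n11('bac'): parent n10 fail=16; on 'c' 16→0 → fail=1;  out ∅∪∅=∅
  n14('cbc'): parent n6 fail=5; on 'c' 5 → fail=22;  out ∅∪{7}={7}
  n18('abb'): parent n17 fail=5; on 'b' 5 → fail=8;  out ∅∪{1}={1}
  n4('ccbc'): parent n3 fail=6; on 'c' 6 → fail=14;  out {0}∪{7}={0,7}
  n12('bacb'): parent n11 fail=1; on 'b' 1 → fail=6;  out ∅∪{1}={1}
  n15('cbcb'): parent n14 fail=22; on 'b' 22→1 → fail=6;  out {5}∪{1}={1,5}
  n19('abbb'): parent n18 fail=8; on 'b' 8→5 → fail=8;  out ∅∪{1}={1}
  n13('bacbb'): parent n12 fail=6; on 'b' 6 → fail=7;  out {4}∪{1,2}={1,2,4}
  n20('abbbb'): parent n19 fail=8; on 'b' 8→5 → fail=8;  out ∅∪{1}={1}
  n21('abbbbb'): parent n20 fail=8; on 'b' 8→5 → fail=8;  out {6}∪{1}={1,6}

Scan:
i=0 'b': node 0→5  → match P1@[0:0]
i=1 'a': node 5→10
i=2 'c': node 10→11
i=3 'b': node 11→12  → match P1@[3:3]
i=4 'b': node 12→13  → match P1@[4:4],P2@[2:4],P4@[0:4]
i=5 'c': node 13→9 (fail-walked)  → match P3@[3:5],P7@[4:5]
i=6 'b': node 9→6 (fail-walked)  → match P1@[6:6]
i=7 'c': node 6→14  → match P7@[6:7]
i=8 'b': node 14→15  → match P1@[8:8],P5@[5:8]
i=9 'c': node 15→14 (fail-walked)  → match P7@[8:9]
i=10 'a': node 14→16 (fail-walked)
i=11 'c': node 16→1 (fail-walked)
i=12 'b': node 1→6  → match P1@[12:12]
i=13 'a': node 6→10 (fail-walked)
i=14 'b': node 10→17 (fail-walked)  → match P1@[14:14]
i=15 'b': node 17→18  → match P1@[15:15]
i=16 'b': node 18→19  → match P1@[16:16]
i=17 'b': node 19→20  → match P1@[17:17]
i=18 'b': node 20→21  → match P1@[18:18],P6@[13:18]
i=19 'c': node 21→9 (fail-walked)  → match P3@[17:19],P7@[18:19]
i=20 'c': node 9→2 (fail-walked)
i=21 'c': node 2→2 (fail-walked)
i=22 'b': node 2→3  → match P1@[22:22]
i=23 'c': node 3→4  → match P0@[20:23],P7@[22:23]
i=24 'b': node 4→15 (fail-walked)  → match P1@[24:24],P5@[21:24]
i=25 'c': node 15→14 (fail-walked)  → match P7@[24:25]
i=26 'b': node 14→15  → match P1@[26:26],P5@[23:26]
i=27 'b': node 15→7 (fail-walked)  → match P1@[27:27],P2@[25:27]
i=28 'b': node 7→8 (fail-walked)  → match P1@[28:28]
i=29 'c': node 8→9  → match P3@[27:29],P7@[28:29]
i=30 'c': node 9→2 (fail-walked)
i=31 'b': node 2→3  → match P1@[31:31]
i=32 'c': node 3→4  → match P0@[29:32],P7@[31:32]
i=33 'b': node 4→15 (fail-walked)  → match P1@[33:33],P5@[30:33]
i=34 'c': node 15→14 (fail-walked)  → match P7@[33:34]
i=35 'b': node 14→15  → match P1@[35:35],P5@[32:35]
i=36 'c': node 15→14 (fail-walked)  → match P7@[35:36]
i=37 'b': node 14→15  → match P1@[37:37],P5@[34:37]
i=38 'b': node 15→7 (fail-walked)  → match P1@[38:38],P2@[36:38]
i=39 'c': node 7→9 (fail-walked)  → match P3@[37:39],P7@[38:39]
i=40 'b': node 9→6 (fail-walked)  → match P1@[40:40]
i=41 'c': node 6→14  → match P7@[40:41]

Result: [[0,1],[3,1],[4,1],[4,2],[4,4],[5,3],[5,7],[6,1],[7,7],[8,1],[8,5],[9,7],[12,1],[14,1],[15,1],[16,1],[17,1],[18,1],[18,6],[19,3],[19,7],[22,1],[23,0],[23,7],[24,1],[24,5],[25,7],[26,1],[26,5],[27,1],[27,2],[28,1],[29,3],[29,7],[31,1],[32,0],[32,7],[33,1],[33,5],[34,7],[35,1],[35,5],[36,7],[37,1],[37,5],[38,1],[38,2],[39,3],[39,7],[40,1],[41,7]]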